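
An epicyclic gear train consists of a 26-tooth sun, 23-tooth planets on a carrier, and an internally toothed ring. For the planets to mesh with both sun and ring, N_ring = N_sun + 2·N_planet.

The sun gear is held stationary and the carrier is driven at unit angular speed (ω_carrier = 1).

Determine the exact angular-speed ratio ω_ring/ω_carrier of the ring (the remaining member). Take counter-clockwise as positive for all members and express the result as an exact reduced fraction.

49/36

N_ring = 26 + 2·23 = 72
26(ω_s−ω_c) = −72(ω_r−ω_c),  ω_s=0, ω_c=1
ω_r = 1 − (26/72)(0−1) = 49/36
ω_r/ω_c = 49/36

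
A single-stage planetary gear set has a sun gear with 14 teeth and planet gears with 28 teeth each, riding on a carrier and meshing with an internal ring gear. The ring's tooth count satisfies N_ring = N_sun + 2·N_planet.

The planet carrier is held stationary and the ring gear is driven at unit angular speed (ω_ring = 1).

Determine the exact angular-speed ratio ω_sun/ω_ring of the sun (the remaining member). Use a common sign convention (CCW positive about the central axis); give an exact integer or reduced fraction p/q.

N_ring = 14 + 2·28 = 70
14(ω_s−ω_c) = −70(ω_r−ω_c),  ω_c=0, ω_r=1
ω_s = 0 − (70/14)(1−0) = -5
ω_s/ω_r = -5

-5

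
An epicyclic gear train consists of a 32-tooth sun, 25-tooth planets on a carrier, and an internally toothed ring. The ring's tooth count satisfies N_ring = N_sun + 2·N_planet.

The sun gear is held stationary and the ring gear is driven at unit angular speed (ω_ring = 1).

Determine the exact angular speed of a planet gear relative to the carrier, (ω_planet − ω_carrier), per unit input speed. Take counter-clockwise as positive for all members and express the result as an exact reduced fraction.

N_ring = 32 + 2·25 = 82
32(ω_s−ω_c) = −82(ω_r−ω_c),  ω_s=0, ω_r=1
32(0−ω_c) = −82(1−ω_c)  ⇒  114ω_c = 82  ⇒  ω_c = 41/57
sun–planet: 32·(0−41/57) = −25·(ω_p−ω_c)  ⇒  ω_p−ω_c = −(32/25)·(-41/57) = 1312/1425

1312/1425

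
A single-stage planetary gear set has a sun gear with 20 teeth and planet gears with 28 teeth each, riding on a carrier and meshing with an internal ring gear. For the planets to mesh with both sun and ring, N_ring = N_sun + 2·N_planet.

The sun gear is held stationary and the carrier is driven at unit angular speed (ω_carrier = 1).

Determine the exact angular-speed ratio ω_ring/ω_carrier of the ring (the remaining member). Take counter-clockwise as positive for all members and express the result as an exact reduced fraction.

N_ring = 20 + 2·28 = 76
20(ω_s−ω_c) = −76(ω_r−ω_c),  ω_s=0, ω_c=1
ω_r = 1 − (20/76)(0−1) = 24/19
ω_r/ω_c = 24/19

24/19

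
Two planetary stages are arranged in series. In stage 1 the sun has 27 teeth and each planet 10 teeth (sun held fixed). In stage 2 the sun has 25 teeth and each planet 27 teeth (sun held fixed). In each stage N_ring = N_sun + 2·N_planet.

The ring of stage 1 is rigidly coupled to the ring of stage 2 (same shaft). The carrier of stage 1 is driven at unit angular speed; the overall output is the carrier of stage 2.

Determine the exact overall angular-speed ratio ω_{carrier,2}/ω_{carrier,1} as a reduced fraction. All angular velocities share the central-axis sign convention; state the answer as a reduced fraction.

Stage 1: N_ring = 27 + 2·10 = 47
Stage 1: 27(ω_s−ω_c) = −47(ω_r−ω_c),  ω_s=0, ω_c=1
Stage 1: ω_r = 1 − (27/47)(0−1) = 74/47
  ⇒ ω_r¹/ω_c¹ = 74/47
Stage 2: N_ring = 25 + 2·27 = 79
Stage 2: 25(ω_s−ω_c) = −79(ω_r−ω_c),  ω_s=0, ω_r=1
Stage 2: 25(0−ω_c) = −79(1−ω_c)  ⇒  104ω_c = 79  ⇒  ω_c = 79/104
  ⇒ ω_c²/ω_r² = 79/104
Coupling ω_r² = ω_r¹ ⇒ overall = 74/47 × 79/104 = 2923/2444

2923/2444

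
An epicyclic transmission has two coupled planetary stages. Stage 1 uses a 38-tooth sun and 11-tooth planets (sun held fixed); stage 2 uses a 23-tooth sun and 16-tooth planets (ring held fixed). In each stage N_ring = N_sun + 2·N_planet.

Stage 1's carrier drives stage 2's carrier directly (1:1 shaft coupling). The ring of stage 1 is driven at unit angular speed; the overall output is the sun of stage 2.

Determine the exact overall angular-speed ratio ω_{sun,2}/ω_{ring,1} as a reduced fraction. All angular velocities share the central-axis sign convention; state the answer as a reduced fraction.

Stage 1: N_ring = 38 + 2·11 = 60
Stage 1: 38(ω_s−ω_c) = −60(ω_r−ω_c),  ω_s=0, ω_r=1
Stage 1: 38(0−ω_c) = −60(1−ω_c)  ⇒  98ω_c = 60  ⇒  ω_c = 30/49
  ⇒ ω_c¹/ω_r¹ = 30/49
Stage 2: N_ring = 23 + 2·16 = 55
Stage 2: 23(ω_s−ω_c) = −55(ω_r−ω_c),  ω_r=0, ω_c=1
Stage 2: ω_s = 1 − (55/23)(0−1) = 78/23
  ⇒ ω_s²/ω_c² = 78/23
Coupling ω_c² = ω_c¹ ⇒ overall = 30/49 × 78/23 = 2340/1127

2340/1127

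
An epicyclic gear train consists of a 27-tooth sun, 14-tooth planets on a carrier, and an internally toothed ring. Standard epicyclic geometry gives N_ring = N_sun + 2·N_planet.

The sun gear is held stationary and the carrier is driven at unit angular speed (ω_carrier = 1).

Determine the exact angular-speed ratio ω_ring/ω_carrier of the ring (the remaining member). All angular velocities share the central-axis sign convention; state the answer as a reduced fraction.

82/55

N_ring = 27 + 2·14 = 55
27(ω_s−ω_c) = −55(ω_r−ω_c),  ω_s=0, ω_c=1
ω_r = 1 − (27/55)(0−1) = 82/55
ω_r/ω_c = 82/55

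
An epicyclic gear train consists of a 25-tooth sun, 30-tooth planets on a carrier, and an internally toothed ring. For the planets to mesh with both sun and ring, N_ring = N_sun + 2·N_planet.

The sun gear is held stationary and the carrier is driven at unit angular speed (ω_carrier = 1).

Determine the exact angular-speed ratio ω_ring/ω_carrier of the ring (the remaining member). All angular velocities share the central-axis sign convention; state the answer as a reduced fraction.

N_ring = 25 + 2·30 = 85
25(ω_s−ω_c) = −85(ω_r−ω_c),  ω_s=0, ω_c=1
ω_r = 1 − (25/85)(0−1) = 22/17
ω_r/ω_c = 22/17

22/17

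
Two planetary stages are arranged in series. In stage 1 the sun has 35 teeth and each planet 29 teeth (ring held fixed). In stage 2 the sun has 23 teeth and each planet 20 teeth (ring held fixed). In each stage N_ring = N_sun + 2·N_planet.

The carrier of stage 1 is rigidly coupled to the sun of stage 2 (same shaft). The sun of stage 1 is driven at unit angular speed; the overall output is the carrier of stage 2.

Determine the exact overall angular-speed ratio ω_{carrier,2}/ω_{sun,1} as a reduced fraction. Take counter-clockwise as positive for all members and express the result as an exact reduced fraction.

805/11008

Stage 1: N_ring = 35 + 2·29 = 93
Stage 1: 35(ω_s−ω_c) = −93(ω_r−ω_c),  ω_r=0, ω_s=1
Stage 1: 35(1−ω_c) = −93(0−ω_c)  ⇒  128ω_c = 35  ⇒  ω_c = 35/128
  ⇒ ω_c¹/ω_s¹ = 35/128
Stage 2: N_ring = 23 + 2·20 = 63
Stage 2: 23(ω_s−ω_c) = −63(ω_r−ω_c),  ω_r=0, ω_s=1
Stage 2: 23(1−ω_c) = −63(0−ω_c)  ⇒  86ω_c = 23  ⇒  ω_c = 23/86
  ⇒ ω_c²/ω_s² = 23/86
Coupling ω_s² = ω_c¹ ⇒ overall = 35/128 × 23/86 = 805/11008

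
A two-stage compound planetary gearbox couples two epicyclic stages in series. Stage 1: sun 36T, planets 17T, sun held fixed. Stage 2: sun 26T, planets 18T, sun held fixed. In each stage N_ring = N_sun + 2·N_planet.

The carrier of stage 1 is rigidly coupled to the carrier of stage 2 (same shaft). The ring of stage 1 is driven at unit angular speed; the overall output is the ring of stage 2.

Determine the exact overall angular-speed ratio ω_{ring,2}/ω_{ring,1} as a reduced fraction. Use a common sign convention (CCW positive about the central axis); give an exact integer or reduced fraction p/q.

Stage 1: N_ring = 36 + 2·17 = 70
Stage 1: 36(ω_s−ω_c) = −70(ω_r−ω_c),  ω_s=0, ω_r=1
Stage 1: 36(0−ω_c) = −70(1−ω_c)  ⇒  106ω_c = 70  ⇒  ω_c = 35/53
  ⇒ ω_c¹/ω_r¹ = 35/53
Stage 2: N_ring = 26 + 2·18 = 62
Stage 2: 26(ω_s−ω_c) = −62(ω_r−ω_c),  ω_s=0, ω_c=1
Stage 2: ω_r = 1 − (26/62)(0−1) = 44/31
  ⇒ ω_r²/ω_c² = 44/31
Coupling ω_c² = ω_c¹ ⇒ overall = 35/53 × 44/31 = 1540/1643

1540/1643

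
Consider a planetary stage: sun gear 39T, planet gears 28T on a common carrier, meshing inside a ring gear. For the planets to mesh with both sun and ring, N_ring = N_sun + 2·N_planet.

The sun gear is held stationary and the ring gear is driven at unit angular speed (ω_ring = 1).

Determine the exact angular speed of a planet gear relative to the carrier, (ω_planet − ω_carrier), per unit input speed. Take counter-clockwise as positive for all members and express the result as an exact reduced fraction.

N_ring = 39 + 2·28 = 95
39(ω_s−ω_c) = −95(ω_r−ω_c),  ω_s=0, ω_r=1
39(0−ω_c) = −95(1−ω_c)  ⇒  134ω_c = 95  ⇒  ω_c = 95/134
sun–planet: 39·(0−95/134) = −28·(ω_p−ω_c)  ⇒  ω_p−ω_c = −(39/28)·(-95/134) = 3705/3752

3705/3752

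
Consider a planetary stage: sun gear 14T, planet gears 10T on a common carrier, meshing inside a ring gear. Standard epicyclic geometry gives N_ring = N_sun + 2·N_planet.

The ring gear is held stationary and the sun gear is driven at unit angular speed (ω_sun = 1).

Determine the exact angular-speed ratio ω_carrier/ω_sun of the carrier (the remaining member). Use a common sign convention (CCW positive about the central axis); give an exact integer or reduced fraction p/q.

N_ring = 14 + 2·10 = 34
14(ω_s−ω_c) = −34(ω_r−ω_c),  ω_r=0, ω_s=1
14(1−ω_c) = −34(0−ω_c)  ⇒  48ω_c = 14  ⇒  ω_c = 7/24
ω_c/ω_s = 7/24

7/24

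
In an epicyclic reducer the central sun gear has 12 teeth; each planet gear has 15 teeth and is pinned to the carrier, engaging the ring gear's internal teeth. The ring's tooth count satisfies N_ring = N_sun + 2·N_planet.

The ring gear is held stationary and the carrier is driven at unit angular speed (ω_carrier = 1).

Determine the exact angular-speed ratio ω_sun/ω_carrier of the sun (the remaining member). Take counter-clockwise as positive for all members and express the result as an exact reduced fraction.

9/2

N_ring = 12 + 2·15 = 42
12(ω_s−ω_c) = −42(ω_r−ω_c),  ω_r=0, ω_c=1
ω_s = 1 − (42/12)(0−1) = 9/2
ω_s/ω_c = 9/2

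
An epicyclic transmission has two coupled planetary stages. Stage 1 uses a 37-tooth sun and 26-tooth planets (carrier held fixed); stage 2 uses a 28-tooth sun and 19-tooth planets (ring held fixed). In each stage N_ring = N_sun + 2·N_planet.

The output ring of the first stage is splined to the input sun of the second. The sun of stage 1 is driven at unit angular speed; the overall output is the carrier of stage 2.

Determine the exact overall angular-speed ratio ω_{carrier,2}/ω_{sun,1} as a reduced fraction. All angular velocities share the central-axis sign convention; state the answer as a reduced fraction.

-518/4183

Stage 1: N_ring = 37 + 2·26 = 89
Stage 1: 37(ω_s−ω_c) = −89(ω_r−ω_c),  ω_c=0, ω_s=1
Stage 1: ω_r = 0 − (37/89)(1−0) = -37/89
  ⇒ ω_r¹/ω_s¹ = -37/89
Stage 2: N_ring = 28 + 2·19 = 66
Stage 2: 28(ω_s−ω_c) = −66(ω_r−ω_c),  ω_r=0, ω_s=1
Stage 2: 28(1−ω_c) = −66(0−ω_c)  ⇒  94ω_c = 28  ⇒  ω_c = 14/47
  ⇒ ω_c²/ω_s² = 14/47
Coupling ω_s² = ω_r¹ ⇒ overall = -37/89 × 14/47 = -518/4183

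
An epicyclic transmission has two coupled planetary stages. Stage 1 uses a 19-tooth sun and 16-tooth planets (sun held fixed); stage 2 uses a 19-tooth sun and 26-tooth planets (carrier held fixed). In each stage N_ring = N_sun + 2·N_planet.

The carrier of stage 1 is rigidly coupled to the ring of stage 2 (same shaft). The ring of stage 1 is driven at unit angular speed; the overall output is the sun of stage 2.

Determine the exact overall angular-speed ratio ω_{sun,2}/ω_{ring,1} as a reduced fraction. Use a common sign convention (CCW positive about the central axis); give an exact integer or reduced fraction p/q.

-3621/1330

Stage 1: N_ring = 19 + 2·16 = 51
Stage 1: 19(ω_s−ω_c) = −51(ω_r−ω_c),  ω_s=0, ω_r=1
Stage 1: 19(0−ω_c) = −51(1−ω_c)  ⇒  70ω_c = 51  ⇒  ω_c = 51/70
  ⇒ ω_c¹/ω_r¹ = 51/70
Stage 2: N_ring = 19 + 2·26 = 71
Stage 2: 19(ω_s−ω_c) = −71(ω_r−ω_c),  ω_c=0, ω_r=1
Stage 2: ω_s = 0 − (71/19)(1−0) = -71/19
  ⇒ ω_s²/ω_r² = -71/19
Coupling ω_r² = ω_c¹ ⇒ overall = 51/70 × -71/19 = -3621/1330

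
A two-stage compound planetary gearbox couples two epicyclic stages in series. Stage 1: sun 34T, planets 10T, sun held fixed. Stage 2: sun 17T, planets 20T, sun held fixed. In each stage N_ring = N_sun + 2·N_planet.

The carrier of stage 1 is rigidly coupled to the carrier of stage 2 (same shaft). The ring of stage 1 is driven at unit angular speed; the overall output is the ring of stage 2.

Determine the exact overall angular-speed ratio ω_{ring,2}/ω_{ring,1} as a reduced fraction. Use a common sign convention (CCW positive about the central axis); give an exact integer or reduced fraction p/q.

Stage 1: N_ring = 34 + 2·10 = 54
Stage 1: 34(ω_s−ω_c) = −54(ω_r−ω_c),  ω_s=0, ω_r=1
Stage 1: 34(0−ω_c) = −54(1−ω_c)  ⇒  88ω_c = 54  ⇒  ω_c = 27/44
  ⇒ ω_c¹/ω_r¹ = 27/44
Stage 2: N_ring = 17 + 2·20 = 57
Stage 2: 17(ω_s−ω_c) = −57(ω_r−ω_c),  ω_s=0, ω_c=1
Stage 2: ω_r = 1 − (17/57)(0−1) = 74/57
  ⇒ ω_r²/ω_c² = 74/57
Coupling ω_c² = ω_c¹ ⇒ overall = 27/44 × 74/57 = 333/418

333/418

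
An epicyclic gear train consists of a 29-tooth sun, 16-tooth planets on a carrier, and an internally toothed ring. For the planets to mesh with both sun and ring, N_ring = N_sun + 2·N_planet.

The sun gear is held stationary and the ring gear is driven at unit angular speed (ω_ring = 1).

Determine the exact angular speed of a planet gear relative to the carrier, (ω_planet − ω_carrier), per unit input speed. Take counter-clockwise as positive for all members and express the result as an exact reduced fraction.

1769/1440

N_ring = 29 + 2·16 = 61
29(ω_s−ω_c) = −61(ω_r−ω_c),  ω_s=0, ω_r=1
29(0−ω_c) = −61(1−ω_c)  ⇒  90ω_c = 61  ⇒  ω_c = 61/90
sun–planet: 29·(0−61/90) = −16·(ω_p−ω_c)  ⇒  ω_p−ω_c = −(29/16)·(-61/90) = 1769/1440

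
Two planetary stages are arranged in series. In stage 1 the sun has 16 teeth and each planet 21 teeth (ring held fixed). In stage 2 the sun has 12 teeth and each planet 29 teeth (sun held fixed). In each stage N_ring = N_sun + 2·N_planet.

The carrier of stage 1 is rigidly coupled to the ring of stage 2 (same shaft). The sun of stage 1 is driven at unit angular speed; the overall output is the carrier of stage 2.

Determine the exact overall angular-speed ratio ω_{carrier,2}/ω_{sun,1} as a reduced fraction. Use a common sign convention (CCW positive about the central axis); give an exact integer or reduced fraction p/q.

Stage 1: N_ring = 16 + 2·21 = 58
Stage 1: 16(ω_s−ω_c) = −58(ω_r−ω_c),  ω_r=0, ω_s=1
Stage 1: 16(1−ω_c) = −58(0−ω_c)  ⇒  74ω_c = 16  ⇒  ω_c = 8/37
  ⇒ ω_c¹/ω_s¹ = 8/37
Stage 2: N_ring = 12 + 2·29 = 70
Stage 2: 12(ω_s−ω_c) = −70(ω_r−ω_c),  ω_s=0, ω_r=1
Stage 2: 12(0−ω_c) = −70(1−ω_c)  ⇒  82ω_c = 70  ⇒  ω_c = 35/41
  ⇒ ω_c²/ω_r² = 35/41
Coupling ω_r² = ω_c¹ ⇒ overall = 8/37 × 35/41 = 280/1517

280/1517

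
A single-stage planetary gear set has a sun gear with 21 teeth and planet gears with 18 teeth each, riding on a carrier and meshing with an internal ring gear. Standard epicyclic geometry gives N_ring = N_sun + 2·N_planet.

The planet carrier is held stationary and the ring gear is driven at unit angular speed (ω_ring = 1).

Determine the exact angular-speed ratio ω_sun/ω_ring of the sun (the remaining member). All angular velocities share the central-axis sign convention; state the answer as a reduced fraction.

N_ring = 21 + 2·18 = 57
21(ω_s−ω_c) = −57(ω_r−ω_c),  ω_c=0, ω_r=1
ω_s = 0 − (57/21)(1−0) = -19/7
ω_s/ω_r = -19/7

-19/7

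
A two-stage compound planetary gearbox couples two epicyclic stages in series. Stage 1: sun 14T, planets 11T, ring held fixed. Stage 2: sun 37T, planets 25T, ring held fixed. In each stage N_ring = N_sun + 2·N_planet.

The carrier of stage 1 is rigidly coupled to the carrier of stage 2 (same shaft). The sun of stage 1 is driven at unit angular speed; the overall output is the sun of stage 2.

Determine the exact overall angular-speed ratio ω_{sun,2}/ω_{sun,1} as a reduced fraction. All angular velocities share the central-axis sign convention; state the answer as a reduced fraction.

Stage 1: N_ring = 14 + 2·11 = 36
Stage 1: 14(ω_s−ω_c) = −36(ω_r−ω_c),  ω_r=0, ω_s=1
Stage 1: 14(1−ω_c) = −36(0−ω_c)  ⇒  50ω_c = 14  ⇒  ω_c = 7/25
  ⇒ ω_c¹/ω_s¹ = 7/25
Stage 2: N_ring = 37 + 2·25 = 87
Stage 2: 37(ω_s−ω_c) = −87(ω_r−ω_c),  ω_r=0, ω_c=1
Stage 2: ω_s = 1 − (87/37)(0−1) = 124/37
  ⇒ ω_s²/ω_c² = 124/37
Coupling ω_c² = ω_c¹ ⇒ overall = 7/25 × 124/37 = 868/925

868/925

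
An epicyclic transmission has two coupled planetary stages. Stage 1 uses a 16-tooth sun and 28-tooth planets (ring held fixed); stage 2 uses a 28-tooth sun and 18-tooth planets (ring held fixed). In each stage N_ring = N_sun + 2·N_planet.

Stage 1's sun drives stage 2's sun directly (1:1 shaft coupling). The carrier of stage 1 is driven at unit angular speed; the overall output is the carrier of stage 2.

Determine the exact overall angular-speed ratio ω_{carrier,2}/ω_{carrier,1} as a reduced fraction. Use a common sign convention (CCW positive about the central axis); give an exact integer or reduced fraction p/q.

77/46

Stage 1: N_ring = 16 + 2·28 = 72
Stage 1: 16(ω_s−ω_c) = −72(ω_r−ω_c),  ω_r=0, ω_c=1
Stage 1: ω_s = 1 − (72/16)(0−1) = 11/2
  ⇒ ω_s¹/ω_c¹ = 11/2
Stage 2: N_ring = 28 + 2·18 = 64
Stage 2: 28(ω_s−ω_c) = −64(ω_r−ω_c),  ω_r=0, ω_s=1
Stage 2: 28(1−ω_c) = −64(0−ω_c)  ⇒  92ω_c = 28  ⇒  ω_c = 7/23
  ⇒ ω_c²/ω_s² = 7/23
Coupling ω_s² = ω_s¹ ⇒ overall = 11/2 × 7/23 = 77/46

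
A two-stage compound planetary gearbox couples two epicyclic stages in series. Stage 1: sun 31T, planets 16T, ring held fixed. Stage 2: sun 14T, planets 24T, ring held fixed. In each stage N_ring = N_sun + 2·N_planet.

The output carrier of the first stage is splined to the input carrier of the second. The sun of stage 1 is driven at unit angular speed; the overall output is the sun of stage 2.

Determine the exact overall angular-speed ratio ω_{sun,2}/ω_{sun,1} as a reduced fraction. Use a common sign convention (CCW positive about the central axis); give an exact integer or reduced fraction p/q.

589/329

Stage 1: N_ring = 31 + 2·16 = 63
Stage 1: 31(ω_s−ω_c) = −63(ω_r−ω_c),  ω_r=0, ω_s=1
Stage 1: 31(1−ω_c) = −63(0−ω_c)  ⇒  94ω_c = 31  ⇒  ω_c = 31/94
  ⇒ ω_c¹/ω_s¹ = 31/94
Stage 2: N_ring = 14 + 2·24 = 62
Stage 2: 14(ω_s−ω_c) = −62(ω_r−ω_c),  ω_r=0, ω_c=1
Stage 2: ω_s = 1 − (62/14)(0−1) = 38/7
  ⇒ ω_s²/ω_c² = 38/7
Coupling ω_c² = ω_c¹ ⇒ overall = 31/94 × 38/7 = 589/329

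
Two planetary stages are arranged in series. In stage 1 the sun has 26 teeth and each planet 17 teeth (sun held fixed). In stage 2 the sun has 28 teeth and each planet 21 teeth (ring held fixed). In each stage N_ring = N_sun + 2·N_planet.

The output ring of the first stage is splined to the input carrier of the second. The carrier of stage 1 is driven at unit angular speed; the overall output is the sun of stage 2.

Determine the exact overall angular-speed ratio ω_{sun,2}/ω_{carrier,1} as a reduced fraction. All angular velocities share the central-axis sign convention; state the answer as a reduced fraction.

301/60

Stage 1: N_ring = 26 + 2·17 = 60
Stage 1: 26(ω_s−ω_c) = −60(ω_r−ω_c),  ω_s=0, ω_c=1
Stage 1: ω_r = 1 − (26/60)(0−1) = 43/30
  ⇒ ω_r¹/ω_c¹ = 43/30
Stage 2: N_ring = 28 + 2·21 = 70
Stage 2: 28(ω_s−ω_c) = −70(ω_r−ω_c),  ω_r=0, ω_c=1
Stage 2: ω_s = 1 − (70/28)(0−1) = 7/2
  ⇒ ω_s²/ω_c² = 7/2
Coupling ω_c² = ω_r¹ ⇒ overall = 43/30 × 7/2 = 301/60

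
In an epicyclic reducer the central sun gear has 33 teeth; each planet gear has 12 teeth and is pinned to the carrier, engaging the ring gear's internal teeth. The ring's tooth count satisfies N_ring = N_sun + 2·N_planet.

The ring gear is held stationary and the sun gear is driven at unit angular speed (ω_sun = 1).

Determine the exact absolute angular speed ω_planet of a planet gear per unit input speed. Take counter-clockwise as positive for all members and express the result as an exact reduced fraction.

-11/8

N_ring = 33 + 2·12 = 57
33(ω_s−ω_c) = −57(ω_r−ω_c),  ω_r=0, ω_s=1
33(1−ω_c) = −57(0−ω_c)  ⇒  90ω_c = 33  ⇒  ω_c = 11/30
sun–planet: 33·(1−11/30) = −12·(ω_p−ω_c)  ⇒  ω_p−ω_c = −(33/12)·(19/30) = -209/120
ω_p = 11/30 − 209/120 = -11/8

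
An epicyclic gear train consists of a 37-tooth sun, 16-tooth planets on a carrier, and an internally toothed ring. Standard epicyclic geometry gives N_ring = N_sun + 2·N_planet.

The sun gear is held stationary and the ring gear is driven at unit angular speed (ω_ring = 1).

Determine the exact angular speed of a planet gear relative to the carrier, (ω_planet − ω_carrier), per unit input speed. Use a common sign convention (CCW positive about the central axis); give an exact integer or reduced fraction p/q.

2553/1696

N_ring = 37 + 2·16 = 69
37(ω_s−ω_c) = −69(ω_r−ω_c),  ω_s=0, ω_r=1
37(0−ω_c) = −69(1−ω_c)  ⇒  106ω_c = 69  ⇒  ω_c = 69/106
sun–planet: 37·(0−69/106) = −16·(ω_p−ω_c)  ⇒  ω_p−ω_c = −(37/16)·(-69/106) = 2553/1696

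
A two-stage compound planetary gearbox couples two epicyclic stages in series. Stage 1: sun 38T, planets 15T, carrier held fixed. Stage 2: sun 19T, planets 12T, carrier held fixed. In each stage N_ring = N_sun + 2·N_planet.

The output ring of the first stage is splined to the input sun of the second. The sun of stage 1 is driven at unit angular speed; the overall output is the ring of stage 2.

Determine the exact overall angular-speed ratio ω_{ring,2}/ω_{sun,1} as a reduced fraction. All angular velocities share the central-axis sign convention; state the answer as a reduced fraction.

Stage 1: N_ring = 38 + 2·15 = 68
Stage 1: 38(ω_s−ω_c) = −68(ω_r−ω_c),  ω_c=0, ω_s=1
Stage 1: ω_r = 0 − (38/68)(1−0) = -19/34
  ⇒ ω_r¹/ω_s¹ = -19/34
Stage 2: N_ring = 19 + 2·12 = 43
Stage 2: 19(ω_s−ω_c) = −43(ω_r−ω_c),  ω_c=0, ω_s=1
Stage 2: ω_r = 0 − (19/43)(1−0) = -19/43
  ⇒ ω_r²/ω_s² = -19/43
Coupling ω_s² = ω_r¹ ⇒ overall = -19/34 × -19/43 = 361/1462

361/1462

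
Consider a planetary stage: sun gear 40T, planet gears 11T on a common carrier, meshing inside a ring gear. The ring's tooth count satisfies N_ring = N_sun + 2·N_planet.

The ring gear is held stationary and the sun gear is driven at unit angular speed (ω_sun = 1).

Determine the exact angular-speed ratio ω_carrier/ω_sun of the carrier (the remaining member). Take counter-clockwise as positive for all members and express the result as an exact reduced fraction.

N_ring = 40 + 2·11 = 62
40(ω_s−ω_c) = −62(ω_r−ω_c),  ω_r=0, ω_s=1
40(1−ω_c) = −62(0−ω_c)  ⇒  102ω_c = 40  ⇒  ω_c = 20/51
ω_c/ω_s = 20/51

20/51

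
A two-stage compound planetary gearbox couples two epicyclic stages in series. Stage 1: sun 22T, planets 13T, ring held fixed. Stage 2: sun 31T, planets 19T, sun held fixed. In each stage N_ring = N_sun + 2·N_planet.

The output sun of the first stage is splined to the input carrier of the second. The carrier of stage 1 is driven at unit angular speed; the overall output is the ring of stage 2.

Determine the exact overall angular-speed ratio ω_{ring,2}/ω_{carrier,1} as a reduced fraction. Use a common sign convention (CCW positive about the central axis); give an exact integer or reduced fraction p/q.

3500/759

Stage 1: N_ring = 22 + 2·13 = 48
Stage 1: 22(ω_s−ω_c) = −48(ω_r−ω_c),  ω_r=0, ω_c=1
Stage 1: ω_s = 1 − (48/22)(0−1) = 35/11
  ⇒ ω_s¹/ω_c¹ = 35/11
Stage 2: N_ring = 31 + 2·19 = 69
Stage 2: 31(ω_s−ω_c) = −69(ω_r−ω_c),  ω_s=0, ω_c=1
Stage 2: ω_r = 1 − (31/69)(0−1) = 100/69
  ⇒ ω_r²/ω_c² = 100/69
Coupling ω_c² = ω_s¹ ⇒ overall = 35/11 × 100/69 = 3500/759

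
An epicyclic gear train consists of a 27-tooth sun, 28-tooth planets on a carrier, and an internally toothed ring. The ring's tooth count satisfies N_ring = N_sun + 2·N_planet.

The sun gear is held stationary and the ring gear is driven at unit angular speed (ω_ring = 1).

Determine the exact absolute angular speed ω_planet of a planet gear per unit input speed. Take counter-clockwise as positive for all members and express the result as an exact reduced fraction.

N_ring = 27 + 2·28 = 83
27(ω_s−ω_c) = −83(ω_r−ω_c),  ω_s=0, ω_r=1
27(0−ω_c) = −83(1−ω_c)  ⇒  110ω_c = 83  ⇒  ω_c = 83/110
sun–planet: 27·(0−83/110) = −28·(ω_p−ω_c)  ⇒  ω_p−ω_c = −(27/28)·(-83/110) = 2241/3080
ω_p = 83/110 + 2241/3080 = 83/56

83/56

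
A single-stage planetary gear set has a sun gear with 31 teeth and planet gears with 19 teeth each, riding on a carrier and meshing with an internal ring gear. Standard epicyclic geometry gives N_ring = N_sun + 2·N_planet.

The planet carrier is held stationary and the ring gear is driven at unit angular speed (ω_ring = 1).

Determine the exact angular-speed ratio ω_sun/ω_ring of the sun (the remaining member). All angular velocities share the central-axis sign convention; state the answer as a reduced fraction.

-69/31

N_ring = 31 + 2·19 = 69
31(ω_s−ω_c) = −69(ω_r−ω_c),  ω_c=0, ω_r=1
ω_s = 0 − (69/31)(1−0) = -69/31
ω_s/ω_r = -69/31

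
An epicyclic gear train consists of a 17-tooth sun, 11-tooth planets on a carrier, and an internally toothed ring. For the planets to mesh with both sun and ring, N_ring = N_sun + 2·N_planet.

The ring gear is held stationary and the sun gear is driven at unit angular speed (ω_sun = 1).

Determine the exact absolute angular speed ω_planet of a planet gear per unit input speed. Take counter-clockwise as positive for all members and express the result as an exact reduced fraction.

N_ring = 17 + 2·11 = 39
17(ω_s−ω_c) = −39(ω_r−ω_c),  ω_r=0, ω_s=1
17(1−ω_c) = −39(0−ω_c)  ⇒  56ω_c = 17  ⇒  ω_c = 17/56
sun–planet: 17·(1−17/56) = −11·(ω_p−ω_c)  ⇒  ω_p−ω_c = −(17/11)·(39/56) = -663/616
ω_p = 17/56 − 663/616 = -17/22

-17/22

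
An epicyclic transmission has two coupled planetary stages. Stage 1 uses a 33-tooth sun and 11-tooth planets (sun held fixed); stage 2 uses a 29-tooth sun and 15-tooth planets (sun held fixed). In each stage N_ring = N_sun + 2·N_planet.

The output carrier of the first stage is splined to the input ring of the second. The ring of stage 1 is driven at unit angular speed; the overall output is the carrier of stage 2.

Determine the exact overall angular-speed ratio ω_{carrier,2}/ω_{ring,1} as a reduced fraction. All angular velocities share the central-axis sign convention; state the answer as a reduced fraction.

Stage 1: N_ring = 33 + 2·11 = 55
Stage 1: 33(ω_s−ω_c) = −55(ω_r−ω_c),  ω_s=0, ω_r=1
Stage 1: 33(0−ω_c) = −55(1−ω_c)  ⇒  88ω_c = 55  ⇒  ω_c = 5/8
  ⇒ ω_c¹/ω_r¹ = 5/8
Stage 2: N_ring = 29 + 2·15 = 59
Stage 2: 29(ω_s−ω_c) = −59(ω_r−ω_c),  ω_s=0, ω_r=1
Stage 2: 29(0−ω_c) = −59(1−ω_c)  ⇒  88ω_c = 59  ⇒  ω_c = 59/88
  ⇒ ω_c²/ω_r² = 59/88
Coupling ω_r² = ω_c¹ ⇒ overall = 5/8 × 59/88 = 295/704

295/704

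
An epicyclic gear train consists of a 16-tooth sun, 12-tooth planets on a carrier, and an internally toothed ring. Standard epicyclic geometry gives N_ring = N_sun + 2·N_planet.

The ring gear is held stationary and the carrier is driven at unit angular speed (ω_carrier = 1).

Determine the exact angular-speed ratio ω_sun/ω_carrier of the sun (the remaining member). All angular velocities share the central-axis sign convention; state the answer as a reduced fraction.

7/2

N_ring = 16 + 2·12 = 40
16(ω_s−ω_c) = −40(ω_r−ω_c),  ω_r=0, ω_c=1
ω_s = 1 − (40/16)(0−1) = 7/2
ω_s/ω_c = 7/2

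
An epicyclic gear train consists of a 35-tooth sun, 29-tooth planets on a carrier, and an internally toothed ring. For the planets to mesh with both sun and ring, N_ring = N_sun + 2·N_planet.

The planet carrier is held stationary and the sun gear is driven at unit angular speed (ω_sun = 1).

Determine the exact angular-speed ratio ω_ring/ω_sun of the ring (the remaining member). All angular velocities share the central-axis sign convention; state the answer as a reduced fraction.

N_ring = 35 + 2·29 = 93
35(ω_s−ω_c) = −93(ω_r−ω_c),  ω_c=0, ω_s=1
ω_r = 0 − (35/93)(1−0) = -35/93
ω_r/ω_s = -35/93

-35/93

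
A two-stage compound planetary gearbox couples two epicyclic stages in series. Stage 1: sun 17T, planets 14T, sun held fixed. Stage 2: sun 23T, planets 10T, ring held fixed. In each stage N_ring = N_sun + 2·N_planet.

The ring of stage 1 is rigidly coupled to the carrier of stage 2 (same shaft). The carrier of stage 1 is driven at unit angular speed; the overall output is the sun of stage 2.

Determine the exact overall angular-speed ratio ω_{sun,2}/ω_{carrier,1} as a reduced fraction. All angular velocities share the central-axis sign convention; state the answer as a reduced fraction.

1364/345

Stage 1: N_ring = 17 + 2·14 = 45
Stage 1: 17(ω_s−ω_c) = −45(ω_r−ω_c),  ω_s=0, ω_c=1
Stage 1: ω_r = 1 − (17/45)(0−1) = 62/45
  ⇒ ω_r¹/ω_c¹ = 62/45
Stage 2: N_ring = 23 + 2·10 = 43
Stage 2: 23(ω_s−ω_c) = −43(ω_r−ω_c),  ω_r=0, ω_c=1
Stage 2: ω_s = 1 − (43/23)(0−1) = 66/23
  ⇒ ω_s²/ω_c² = 66/23
Coupling ω_c² = ω_r¹ ⇒ overall = 62/45 × 66/23 = 1364/345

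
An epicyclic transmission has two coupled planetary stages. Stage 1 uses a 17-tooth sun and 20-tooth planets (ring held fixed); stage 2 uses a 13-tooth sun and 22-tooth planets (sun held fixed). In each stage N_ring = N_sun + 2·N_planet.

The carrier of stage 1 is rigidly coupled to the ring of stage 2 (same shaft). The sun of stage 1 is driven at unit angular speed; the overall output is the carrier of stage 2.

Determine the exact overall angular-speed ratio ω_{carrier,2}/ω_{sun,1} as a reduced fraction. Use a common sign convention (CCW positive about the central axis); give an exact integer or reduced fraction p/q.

Stage 1: N_ring = 17 + 2·20 = 57
Stage 1: 17(ω_s−ω_c) = −57(ω_r−ω_c),  ω_r=0, ω_s=1
Stage 1: 17(1−ω_c) = −57(0−ω_c)  ⇒  74ω_c = 17  ⇒  ω_c = 17/74
  ⇒ ω_c¹/ω_s¹ = 17/74
Stage 2: N_ring = 13 + 2·22 = 57
Stage 2: 13(ω_s−ω_c) = −57(ω_r−ω_c),  ω_s=0, ω_r=1
Stage 2: 13(0−ω_c) = −57(1−ω_c)  ⇒  70ω_c = 57  ⇒  ω_c = 57/70
  ⇒ ω_c²/ω_r² = 57/70
Coupling ω_r² = ω_c¹ ⇒ overall = 17/74 × 57/70 = 969/5180

969/5180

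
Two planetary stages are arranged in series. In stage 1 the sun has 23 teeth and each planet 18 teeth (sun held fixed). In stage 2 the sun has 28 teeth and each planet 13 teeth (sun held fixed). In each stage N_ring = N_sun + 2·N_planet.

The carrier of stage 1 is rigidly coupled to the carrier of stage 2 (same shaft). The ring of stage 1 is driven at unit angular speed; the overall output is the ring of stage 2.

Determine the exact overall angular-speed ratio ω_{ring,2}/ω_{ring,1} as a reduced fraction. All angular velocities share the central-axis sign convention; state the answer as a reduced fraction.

Stage 1: N_ring = 23 + 2·18 = 59
Stage 1: 23(ω_s−ω_c) = −59(ω_r−ω_c),  ω_s=0, ω_r=1
Stage 1: 23(0−ω_c) = −59(1−ω_c)  ⇒  82ω_c = 59  ⇒  ω_c = 59/82
  ⇒ ω_c¹/ω_r¹ = 59/82
Stage 2: N_ring = 28 + 2·13 = 54
Stage 2: 28(ω_s−ω_c) = −54(ω_r−ω_c),  ω_s=0, ω_c=1
Stage 2: ω_r = 1 − (28/54)(0−1) = 41/27
  ⇒ ω_r²/ω_c² = 41/27
Coupling ω_c² = ω_c¹ ⇒ overall = 59/82 × 41/27 = 59/54

59/54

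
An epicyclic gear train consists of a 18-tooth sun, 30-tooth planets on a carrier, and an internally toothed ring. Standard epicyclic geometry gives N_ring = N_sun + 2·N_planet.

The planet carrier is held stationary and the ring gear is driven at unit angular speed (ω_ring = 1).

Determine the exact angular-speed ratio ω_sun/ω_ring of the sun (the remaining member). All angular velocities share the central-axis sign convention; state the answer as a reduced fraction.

N_ring = 18 + 2·30 = 78
18(ω_s−ω_c) = −78(ω_r−ω_c),  ω_c=0, ω_r=1
ω_s = 0 − (78/18)(1−0) = -13/3
ω_s/ω_r = -13/3

-13/3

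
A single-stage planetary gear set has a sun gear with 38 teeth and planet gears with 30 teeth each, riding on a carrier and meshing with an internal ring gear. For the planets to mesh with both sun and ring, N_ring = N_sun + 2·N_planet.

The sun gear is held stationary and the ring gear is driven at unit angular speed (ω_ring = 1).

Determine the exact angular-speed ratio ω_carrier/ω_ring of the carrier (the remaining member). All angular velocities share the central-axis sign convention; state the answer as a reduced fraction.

N_ring = 38 + 2·30 = 98
38(ω_s−ω_c) = −98(ω_r−ω_c),  ω_s=0, ω_r=1
38(0−ω_c) = −98(1−ω_c)  ⇒  136ω_c = 98  ⇒  ω_c = 49/68
ω_c/ω_r = 49/68

49/68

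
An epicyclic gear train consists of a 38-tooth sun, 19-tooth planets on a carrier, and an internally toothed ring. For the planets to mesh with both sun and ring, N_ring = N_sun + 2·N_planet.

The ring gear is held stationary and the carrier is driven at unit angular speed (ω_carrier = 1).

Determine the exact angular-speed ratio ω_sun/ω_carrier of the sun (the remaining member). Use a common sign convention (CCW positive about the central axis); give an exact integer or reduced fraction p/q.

N_ring = 38 + 2·19 = 76
38(ω_s−ω_c) = −76(ω_r−ω_c),  ω_r=0, ω_c=1
ω_s = 1 − (76/38)(0−1) = 3
ω_s/ω_c = 3

3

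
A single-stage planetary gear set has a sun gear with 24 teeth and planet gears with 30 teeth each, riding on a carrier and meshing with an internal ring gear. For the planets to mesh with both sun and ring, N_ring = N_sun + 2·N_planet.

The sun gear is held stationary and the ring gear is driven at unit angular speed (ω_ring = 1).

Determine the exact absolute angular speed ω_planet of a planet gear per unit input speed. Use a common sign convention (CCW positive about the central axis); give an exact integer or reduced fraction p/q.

N_ring = 24 + 2·30 = 84
24(ω_s−ω_c) = −84(ω_r−ω_c),  ω_s=0, ω_r=1
24(0−ω_c) = −84(1−ω_c)  ⇒  108ω_c = 84  ⇒  ω_c = 7/9
sun–planet: 24·(0−7/9) = −30·(ω_p−ω_c)  ⇒  ω_p−ω_c = −(24/30)·(-7/9) = 28/45
ω_p = 7/9 + 28/45 = 7/5

7/5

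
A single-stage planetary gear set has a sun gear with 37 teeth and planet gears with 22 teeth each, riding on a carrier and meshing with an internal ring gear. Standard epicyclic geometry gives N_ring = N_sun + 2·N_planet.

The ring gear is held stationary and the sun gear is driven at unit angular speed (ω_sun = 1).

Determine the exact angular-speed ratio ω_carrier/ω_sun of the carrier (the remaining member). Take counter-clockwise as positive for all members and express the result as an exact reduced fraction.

37/118

N_ring = 37 + 2·22 = 81
37(ω_s−ω_c) = −81(ω_r−ω_c),  ω_r=0, ω_s=1
37(1−ω_c) = −81(0−ω_c)  ⇒  118ω_c = 37  ⇒  ω_c = 37/118
ω_c/ω_s = 37/118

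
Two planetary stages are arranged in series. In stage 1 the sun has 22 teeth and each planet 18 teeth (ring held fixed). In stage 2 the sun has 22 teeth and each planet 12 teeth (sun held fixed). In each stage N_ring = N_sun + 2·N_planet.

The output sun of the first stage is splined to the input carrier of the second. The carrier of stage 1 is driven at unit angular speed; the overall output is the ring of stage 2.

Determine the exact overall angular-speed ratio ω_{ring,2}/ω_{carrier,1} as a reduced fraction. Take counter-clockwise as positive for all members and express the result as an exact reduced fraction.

1360/253

Stage 1: N_ring = 22 + 2·18 = 58
Stage 1: 22(ω_s−ω_c) = −58(ω_r−ω_c),  ω_r=0, ω_c=1
Stage 1: ω_s = 1 − (58/22)(0−1) = 40/11
  ⇒ ω_s¹/ω_c¹ = 40/11
Stage 2: N_ring = 22 + 2·12 = 46
Stage 2: 22(ω_s−ω_c) = −46(ω_r−ω_c),  ω_s=0, ω_c=1
Stage 2: ω_r = 1 − (22/46)(0−1) = 34/23
  ⇒ ω_r²/ω_c² = 34/23
Coupling ω_c² = ω_s¹ ⇒ overall = 40/11 × 34/23 = 1360/253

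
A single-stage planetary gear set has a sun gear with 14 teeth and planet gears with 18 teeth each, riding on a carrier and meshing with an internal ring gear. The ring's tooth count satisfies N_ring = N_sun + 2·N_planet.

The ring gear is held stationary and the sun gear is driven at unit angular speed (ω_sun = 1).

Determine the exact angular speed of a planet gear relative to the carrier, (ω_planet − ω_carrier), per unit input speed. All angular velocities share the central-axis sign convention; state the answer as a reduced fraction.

-175/288

N_ring = 14 + 2·18 = 50
14(ω_s−ω_c) = −50(ω_r−ω_c),  ω_r=0, ω_s=1
14(1−ω_c) = −50(0−ω_c)  ⇒  64ω_c = 14  ⇒  ω_c = 7/32
sun–planet: 14·(1−7/32) = −18·(ω_p−ω_c)  ⇒  ω_p−ω_c = −(14/18)·(25/32) = -175/288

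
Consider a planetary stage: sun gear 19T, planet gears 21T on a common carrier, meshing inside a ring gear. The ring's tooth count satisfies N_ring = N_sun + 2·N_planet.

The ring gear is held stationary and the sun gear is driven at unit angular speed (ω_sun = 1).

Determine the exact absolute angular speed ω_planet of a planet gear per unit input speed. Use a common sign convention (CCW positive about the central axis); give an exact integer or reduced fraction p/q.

-19/42

N_ring = 19 + 2·21 = 61
19(ω_s−ω_c) = −61(ω_r−ω_c),  ω_r=0, ω_s=1
19(1−ω_c) = −61(0−ω_c)  ⇒  80ω_c = 19  ⇒  ω_c = 19/80
sun–planet: 19·(1−19/80) = −21·(ω_p−ω_c)  ⇒  ω_p−ω_c = −(19/21)·(61/80) = -1159/1680
ω_p = 19/80 − 1159/1680 = -19/42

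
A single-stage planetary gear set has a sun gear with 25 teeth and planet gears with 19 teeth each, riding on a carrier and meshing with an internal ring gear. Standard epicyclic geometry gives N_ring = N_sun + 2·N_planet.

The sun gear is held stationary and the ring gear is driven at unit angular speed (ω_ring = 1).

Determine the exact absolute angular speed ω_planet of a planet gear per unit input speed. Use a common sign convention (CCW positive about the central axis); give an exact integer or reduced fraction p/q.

63/38

N_ring = 25 + 2·19 = 63
25(ω_s−ω_c) = −63(ω_r−ω_c),  ω_s=0, ω_r=1
25(0−ω_c) = −63(1−ω_c)  ⇒  88ω_c = 63  ⇒  ω_c = 63/88
sun–planet: 25·(0−63/88) = −19·(ω_p−ω_c)  ⇒  ω_p−ω_c = −(25/19)·(-63/88) = 1575/1672
ω_p = 63/88 + 1575/1672 = 63/38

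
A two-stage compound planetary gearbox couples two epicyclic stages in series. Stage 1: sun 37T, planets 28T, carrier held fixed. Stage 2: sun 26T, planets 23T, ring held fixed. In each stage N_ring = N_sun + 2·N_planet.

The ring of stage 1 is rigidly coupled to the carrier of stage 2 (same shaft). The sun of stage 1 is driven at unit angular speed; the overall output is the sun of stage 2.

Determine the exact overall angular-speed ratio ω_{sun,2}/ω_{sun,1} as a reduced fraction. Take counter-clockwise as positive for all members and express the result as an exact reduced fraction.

-1813/1209

Stage 1: N_ring = 37 + 2·28 = 93
Stage 1: 37(ω_s−ω_c) = −93(ω_r−ω_c),  ω_c=0, ω_s=1
Stage 1: ω_r = 0 − (37/93)(1−0) = -37/93
  ⇒ ω_r¹/ω_s¹ = -37/93
Stage 2: N_ring = 26 + 2·23 = 72
Stage 2: 26(ω_s−ω_c) = −72(ω_r−ω_c),  ω_r=0, ω_c=1
Stage 2: ω_s = 1 − (72/26)(0−1) = 49/13
  ⇒ ω_s²/ω_c² = 49/13
Coupling ω_c² = ω_r¹ ⇒ overall = -37/93 × 49/13 = -1813/1209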